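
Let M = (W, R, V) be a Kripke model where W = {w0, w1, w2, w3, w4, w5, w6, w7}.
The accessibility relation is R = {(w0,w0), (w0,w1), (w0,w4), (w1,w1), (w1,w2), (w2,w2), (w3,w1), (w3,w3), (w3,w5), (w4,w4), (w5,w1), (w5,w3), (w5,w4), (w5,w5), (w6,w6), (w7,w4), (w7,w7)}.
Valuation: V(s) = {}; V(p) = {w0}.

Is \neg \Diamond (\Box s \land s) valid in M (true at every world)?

Yes

Let φ = \neg \Diamond (\Box s \land s). Evaluate φ at each world:
  w0 (successors {w0, w1, w4}): φ is true.
  w1 (successors {w1, w2}): φ is true.
  w2 (successors {w2}): φ is true.
  w3 (successors {w1, w3, w5}): φ is true.
  w4 (successors {w4}): φ is true.
  w5 (successors {w1, w3, w4, w5}): φ is true.
  w6 (successors {w6}): φ is true.
  w7 (successors {w4, w7}): φ is true.
For instance, at w5:
  At w5: \Diamond (\Box s \land s) is false, so \neg \Diamond (\Box s \land s) is true.
    At w5: \Diamond (\Box s \land s) requires \Box s \land s at some successor in {w1, w3, w4, w5}.
      At w1: \Box s \land s is false.
      At w3: \Box s \land s is false.
      At w4: \Box s \land s is false.
      At w5: \Box s \land s is false.
    So \Diamond (\Box s \land s) is false at w5.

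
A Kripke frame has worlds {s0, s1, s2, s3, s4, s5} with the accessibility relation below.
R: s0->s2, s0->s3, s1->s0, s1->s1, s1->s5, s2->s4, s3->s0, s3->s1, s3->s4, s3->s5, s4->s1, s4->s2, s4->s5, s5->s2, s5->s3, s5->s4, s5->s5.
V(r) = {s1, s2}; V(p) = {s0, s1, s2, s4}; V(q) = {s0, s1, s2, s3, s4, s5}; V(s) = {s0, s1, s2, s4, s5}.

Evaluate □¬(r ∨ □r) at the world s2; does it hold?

At s2: □¬(r ∨ □r) requires ¬(r ∨ □r) at every successor {s4}.
    At s4: r ∨ □r is false, so ¬(r ∨ □r) is true.
      At s4: r is false, □r is false, so r ∨ □r is false.
So □¬(r ∨ □r) is true at s2.

Yes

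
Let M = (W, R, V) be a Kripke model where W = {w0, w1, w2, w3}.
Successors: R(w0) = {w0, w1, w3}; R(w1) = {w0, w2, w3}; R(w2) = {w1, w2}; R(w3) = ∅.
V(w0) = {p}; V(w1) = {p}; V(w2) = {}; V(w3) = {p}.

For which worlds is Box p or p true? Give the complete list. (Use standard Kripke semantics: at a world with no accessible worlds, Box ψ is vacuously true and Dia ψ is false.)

Recall that Box ψ holds at a world iff ψ holds at every accessible world, and Dia ψ holds iff ψ holds at some accessible world.
Let φ = Box p or p. Evaluate φ at each world:
  w0 (successors {w0, w1, w3}): φ is true.
  w1 (successors {w0, w2, w3}): φ is true.
  w2 (successors {w1, w2}): φ is false.
  w3 (successors ∅): φ is true.
For instance, at w2:
  At w2: Box p is false, p is false, so Box p or p is false.
    At w2: Box p requires p at every successor {w1, w2}.
      p fails at w2, so Box p is false at w2.
Satisfying worlds: {w0, w1, w3}

w0, w1, w3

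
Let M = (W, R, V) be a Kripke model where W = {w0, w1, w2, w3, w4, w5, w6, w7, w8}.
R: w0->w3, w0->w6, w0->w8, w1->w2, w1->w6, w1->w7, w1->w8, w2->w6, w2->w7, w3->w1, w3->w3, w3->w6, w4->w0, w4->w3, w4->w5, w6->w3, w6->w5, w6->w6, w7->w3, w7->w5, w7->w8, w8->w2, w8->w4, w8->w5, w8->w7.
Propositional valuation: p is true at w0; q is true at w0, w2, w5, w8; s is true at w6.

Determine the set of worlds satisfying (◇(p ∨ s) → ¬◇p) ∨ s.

w0, w1, w2, w3, w5, w6, w7, w8

Recall that ◇ψ holds at a world iff ψ holds at some accessible world.
Let φ = (◇(p ∨ s) → ¬◇p) ∨ s. Evaluate φ at each world:
  w0 (successors {w3, w6, w8}): φ is true.
  w1 (successors {w2, w6, w7, w8}): φ is true.
  w2 (successors {w6, w7}): φ is true.
  w3 (successors {w1, w3, w6}): φ is true.
  w4 (successors {w0, w3, w5}): φ is false.
  w5 (successors ∅): φ is true.
  w6 (successors {w3, w5, w6}): φ is true.
  w7 (successors {w3, w5, w8}): φ is true.
  w8 (successors {w2, w4, w5, w7}): φ is true.
For instance, at w3:
  At w3: ◇(p ∨ s) → ¬◇p is true, s is false, so (◇(p ∨ s) → ¬◇p) ∨ s is true.
    At w3: ◇(p ∨ s) is true, ¬◇p is true, so ◇(p ∨ s) → ¬◇p is true.
      At w3: ◇(p ∨ s) requires p ∨ s at some successor in {w1, w3, w6}.
        p ∨ s holds at w6, so ◇(p ∨ s) is true at w3.
      At w3: ◇p is false, so ¬◇p is true.
Satisfying worlds: {w0, w1, w2, w3, w5, w6, w7, w8}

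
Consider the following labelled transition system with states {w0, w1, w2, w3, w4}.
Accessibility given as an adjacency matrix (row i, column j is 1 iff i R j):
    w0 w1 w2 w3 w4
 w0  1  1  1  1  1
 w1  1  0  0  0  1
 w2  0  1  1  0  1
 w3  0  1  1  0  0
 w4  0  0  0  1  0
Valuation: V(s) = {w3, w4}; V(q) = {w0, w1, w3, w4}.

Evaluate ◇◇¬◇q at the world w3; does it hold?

No

Recall that ◇ψ holds at a world iff ψ holds at some accessible world.
At w3: ◇◇¬◇q requires ◇¬◇q at some successor in {w1, w2}.
  At w1: ◇¬◇q is false.
  At w2: ◇¬◇q is false.
So ◇◇¬◇q is false at w3.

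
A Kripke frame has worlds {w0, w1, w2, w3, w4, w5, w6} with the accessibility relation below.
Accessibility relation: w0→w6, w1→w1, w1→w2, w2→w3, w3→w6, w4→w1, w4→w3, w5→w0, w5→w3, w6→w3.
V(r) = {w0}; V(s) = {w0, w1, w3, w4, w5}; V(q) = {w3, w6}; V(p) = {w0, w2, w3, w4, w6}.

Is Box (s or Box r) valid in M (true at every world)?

No

Let φ = Box (s or Box r). Evaluate φ at each world:
  w0 (successors {w6}): φ is false.
  w1 (successors {w1, w2}): φ is false.
  w2 (successors {w3}): φ is true.
  w3 (successors {w6}): φ is false.
  w4 (successors {w1, w3}): φ is true.
  w5 (successors {w0, w3}): φ is true.
  w6 (successors {w3}): φ is true.
Detail at w0 (counterexample):
  At w0: Box (s or Box r) requires s or Box r at every successor {w6}.
    s or Box r fails at w6, so Box (s or Box r) is false at w0.
      At w6: s is false, Box r is false, so s or Box r is false.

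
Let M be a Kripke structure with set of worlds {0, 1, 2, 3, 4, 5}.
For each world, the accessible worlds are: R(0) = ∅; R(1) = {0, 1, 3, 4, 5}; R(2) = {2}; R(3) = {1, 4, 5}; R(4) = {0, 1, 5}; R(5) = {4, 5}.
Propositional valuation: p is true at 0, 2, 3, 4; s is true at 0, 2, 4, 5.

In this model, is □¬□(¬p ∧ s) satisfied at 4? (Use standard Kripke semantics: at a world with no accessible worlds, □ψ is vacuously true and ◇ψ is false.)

No

Recall that □ψ holds at a world iff ψ holds at every accessible world, and ◇ψ holds iff ψ holds at some accessible world.
At 4: □¬□(¬p ∧ s) requires ¬□(¬p ∧ s) at every successor {0, 1, 5}.
  ¬□(¬p ∧ s) fails at 0, so □¬□(¬p ∧ s) is false at 4.
    At 0: □(¬p ∧ s) is true, so ¬□(¬p ∧ s) is false.
      At 0: no accessible worlds, so □(¬p ∧ s) holds vacuously.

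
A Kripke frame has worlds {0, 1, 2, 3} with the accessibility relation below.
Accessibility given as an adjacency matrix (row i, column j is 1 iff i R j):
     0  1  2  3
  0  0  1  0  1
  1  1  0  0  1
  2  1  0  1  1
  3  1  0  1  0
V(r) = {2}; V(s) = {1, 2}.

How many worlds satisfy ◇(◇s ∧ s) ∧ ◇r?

2

Let φ = ◇(◇s ∧ s) ∧ ◇r. Evaluate φ at each world:
  0 (successors {1, 3}): φ is false.
  1 (successors {0, 3}): φ is false.
  2 (successors {0, 2, 3}): φ is true.
  3 (successors {0, 2}): φ is true.
For instance, at 2:
  At 2: ◇(◇s ∧ s) is true, ◇r is true, so ◇(◇s ∧ s) ∧ ◇r is true.
    At 2: ◇(◇s ∧ s) requires ◇s ∧ s at some successor in {0, 2, 3}.
      ◇s ∧ s holds at 2, so ◇(◇s ∧ s) is true at 2.
    At 2: ◇r requires r at some successor in {0, 2, 3}.
      r holds at 2, so ◇r is true at 2.
Satisfying worlds: {2, 3}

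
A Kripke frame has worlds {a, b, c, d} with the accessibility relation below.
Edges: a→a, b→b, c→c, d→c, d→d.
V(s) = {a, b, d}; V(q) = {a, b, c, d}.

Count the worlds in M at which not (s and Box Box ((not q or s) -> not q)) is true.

4

Let φ = not (s and Box Box ((not q or s) -> not q)). Evaluate φ at each world:
  a (successors {a}): φ is true.
  b (successors {b}): φ is true.
  c (successors {c}): φ is true.
  d (successors {c, d}): φ is true.
For instance, at d:
  At d: s and Box Box ((not q or s) -> not q) is false, so not (s and Box Box ((not q or s) -> not q)) is true.
    At d: s is true, Box Box ((not q or s) -> not q) is false, so s and Box Box ((not q or s) -> not q) is false.
      At d: Box Box ((not q or s) -> not q) requires Box ((not q or s) -> not q) at every successor {c, d}.
        Box ((not q or s) -> not q) fails at d, so Box Box ((not q or s) -> not q) is false at d.
Satisfying worlds: {a, b, c, d}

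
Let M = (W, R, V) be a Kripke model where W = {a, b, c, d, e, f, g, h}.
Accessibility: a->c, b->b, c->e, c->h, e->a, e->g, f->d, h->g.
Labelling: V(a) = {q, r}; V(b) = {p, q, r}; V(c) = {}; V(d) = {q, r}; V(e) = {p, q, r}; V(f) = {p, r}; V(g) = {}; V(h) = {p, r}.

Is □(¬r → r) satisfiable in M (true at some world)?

Yes

Let φ = □(¬r → r). Evaluate φ at each world:
  a (successors {c}): φ is false.
  b (successors {b}): φ is true.
  c (successors {e, h}): φ is true.
  d (successors ∅): φ is true.
  e (successors {a, g}): φ is false.
  f (successors {d}): φ is true.
  g (successors ∅): φ is true.
  h (successors {g}): φ is false.
Detail at b (witness):
  At b: □(¬r → r) requires ¬r → r at every successor {b}.
    At b: ¬r → r is true.
  So □(¬r → r) is true at b.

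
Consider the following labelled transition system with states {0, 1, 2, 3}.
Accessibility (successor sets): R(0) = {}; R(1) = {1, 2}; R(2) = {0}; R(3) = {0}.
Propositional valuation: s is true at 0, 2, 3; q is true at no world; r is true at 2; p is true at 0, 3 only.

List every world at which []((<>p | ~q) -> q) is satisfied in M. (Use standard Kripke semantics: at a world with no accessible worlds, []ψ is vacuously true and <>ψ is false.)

0

Recall that []ψ holds at a world iff ψ holds at every accessible world, and <>ψ holds iff ψ holds at some accessible world.
Let φ = []((<>p | ~q) -> q). Evaluate φ at each world:
  0 (successors ∅): φ is true.
  1 (successors {1, 2}): φ is false.
  2 (successors {0}): φ is false.
  3 (successors {0}): φ is false.
For instance, at 1:
  At 1: []((<>p | ~q) -> q) requires (<>p | ~q) -> q at every successor {1, 2}.
    (<>p | ~q) -> q fails at 1, so []((<>p | ~q) -> q) is false at 1.
      At 1: <>p | ~q is true, q is false, so (<>p | ~q) -> q is false.
Satisfying worlds: {0}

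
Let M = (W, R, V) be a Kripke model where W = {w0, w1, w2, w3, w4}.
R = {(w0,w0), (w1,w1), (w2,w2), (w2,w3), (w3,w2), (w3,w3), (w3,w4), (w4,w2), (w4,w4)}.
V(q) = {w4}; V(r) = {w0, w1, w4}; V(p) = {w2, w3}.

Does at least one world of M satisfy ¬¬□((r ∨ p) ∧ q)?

Let φ = ¬¬□((r ∨ p) ∧ q). Evaluate φ at each world:
  w0 (successors {w0}): φ is false.
  w1 (successors {w1}): φ is false.
  w2 (successors {w2, w3}): φ is false.
  w3 (successors {w2, w3, w4}): φ is false.
  w4 (successors {w2, w4}): φ is false.
For instance, at w3:
  At w3: ¬□((r ∨ p) ∧ q) is true, so ¬¬□((r ∨ p) ∧ q) is false.
    At w3: □((r ∨ p) ∧ q) is false, so ¬□((r ∨ p) ∧ q) is true.
      At w3: □((r ∨ p) ∧ q) requires (r ∨ p) ∧ q at every successor {w2, w3, w4}.
        (r ∨ p) ∧ q fails at w2, so □((r ∨ p) ∧ q) is false at w3.

No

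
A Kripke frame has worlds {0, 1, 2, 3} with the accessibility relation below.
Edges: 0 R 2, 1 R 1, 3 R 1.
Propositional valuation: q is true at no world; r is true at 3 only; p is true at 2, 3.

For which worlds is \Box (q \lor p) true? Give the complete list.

Let φ = \Box (q \lor p). Evaluate φ at each world:
  0 (successors {2}): φ is true.
  1 (successors {1}): φ is false.
  2 (successors ∅): φ is true.
  3 (successors {1}): φ is false.
For instance, at 1:
  At 1: \Box (q \lor p) requires q \lor p at every successor {1}.
    q \lor p fails at 1, so \Box (q \lor p) is false at 1.
Satisfying worlds: {0, 2}

0, 2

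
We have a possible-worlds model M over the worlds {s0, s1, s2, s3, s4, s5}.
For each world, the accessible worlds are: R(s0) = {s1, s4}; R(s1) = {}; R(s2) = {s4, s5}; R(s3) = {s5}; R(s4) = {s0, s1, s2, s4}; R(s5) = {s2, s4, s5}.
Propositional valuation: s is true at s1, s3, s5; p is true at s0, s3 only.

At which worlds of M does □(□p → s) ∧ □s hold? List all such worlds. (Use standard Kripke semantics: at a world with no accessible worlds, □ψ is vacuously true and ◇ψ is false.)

Recall that □ψ holds at a world iff ψ holds at every accessible world, and ◇ψ holds iff ψ holds at some accessible world.
Let φ = □(□p → s) ∧ □s. Evaluate φ at each world:
  s0 (successors {s1, s4}): φ is false.
  s1 (successors ∅): φ is true.
  s2 (successors {s4, s5}): φ is false.
  s3 (successors {s5}): φ is true.
  s4 (successors {s0, s1, s2, s4}): φ is false.
  s5 (successors {s2, s4, s5}): φ is false.
For instance, at s4:
  At s4: □(□p → s) is true, □s is false, so □(□p → s) ∧ □s is false.
    At s4: □(□p → s) requires □p → s at every successor {s0, s1, s2, s4}.
      At s0: □p → s is true.
      At s1: □p → s is true.
      At s2: □p → s is true.
      At s4: □p → s is true.
    So □(□p → s) is true at s4.
    At s4: □s requires s at every successor {s0, s1, s2, s4}.
      s fails at s0, so □s is false at s4.
Satisfying worlds: {s1, s3}

s1, s3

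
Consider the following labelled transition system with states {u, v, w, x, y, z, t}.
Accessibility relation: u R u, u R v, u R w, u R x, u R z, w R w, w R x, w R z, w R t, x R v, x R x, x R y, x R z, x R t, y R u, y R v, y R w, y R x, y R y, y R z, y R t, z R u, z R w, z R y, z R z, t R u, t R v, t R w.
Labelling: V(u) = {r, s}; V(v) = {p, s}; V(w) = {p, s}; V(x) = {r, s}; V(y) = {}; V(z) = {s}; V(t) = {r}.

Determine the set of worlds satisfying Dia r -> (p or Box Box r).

Let φ = Dia r -> (p or Box Box r). Evaluate φ at each world:
  u (successors {u, v, w, x, z}): φ is false.
  v (successors ∅): φ is true.
  w (successors {w, x, z, t}): φ is true.
  x (successors {v, x, y, z, t}): φ is false.
  y (successors {u, v, w, x, y, z, t}): φ is false.
  z (successors {u, w, y, z}): φ is false.
  t (successors {u, v, w}): φ is false.
For instance, at y:
  At y: Dia r is true, p or Box Box r is false, so Dia r -> (p or Box Box r) is false.
    At y: Dia r requires r at some successor in {u, v, w, x, y, z, t}.
      r holds at u, so Dia r is true at y.
    At y: p is false, Box Box r is false, so p or Box Box r is false.
      At y: Box Box r requires Box r at every successor {u, v, w, x, y, z, t}.
        Box r fails at u, so Box Box r is false at y.
Satisfying worlds: {v, w}

v, w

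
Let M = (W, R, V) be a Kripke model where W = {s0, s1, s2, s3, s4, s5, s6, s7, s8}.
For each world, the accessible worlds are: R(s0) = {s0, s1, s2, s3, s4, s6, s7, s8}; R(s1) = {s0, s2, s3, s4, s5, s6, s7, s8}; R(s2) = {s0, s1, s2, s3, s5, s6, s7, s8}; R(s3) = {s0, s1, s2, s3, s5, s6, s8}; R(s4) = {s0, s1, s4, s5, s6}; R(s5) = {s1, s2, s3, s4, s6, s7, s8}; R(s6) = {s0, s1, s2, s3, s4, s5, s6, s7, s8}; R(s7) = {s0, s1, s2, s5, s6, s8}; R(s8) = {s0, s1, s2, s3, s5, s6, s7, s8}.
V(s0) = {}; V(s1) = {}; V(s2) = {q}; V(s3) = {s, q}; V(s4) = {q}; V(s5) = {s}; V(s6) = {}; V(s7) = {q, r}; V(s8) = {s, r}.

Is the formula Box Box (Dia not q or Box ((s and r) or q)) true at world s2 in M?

At s2: Box Box (Dia not q or Box ((s and r) or q)) requires Box (Dia not q or Box ((s and r) or q)) at every successor {s0, s1, s2, s3, s5, s6, s7, s8}.
  At s0: Box (Dia not q or Box ((s and r) or q)) is true.
  At s1: Box (Dia not q or Box ((s and r) or q)) is true.
  At s2: Box (Dia not q or Box ((s and r) or q)) is true.
  At s3: Box (Dia not q or Box ((s and r) or q)) is true.
  At s5: Box (Dia not q or Box ((s and r) or q)) is true.
  At s6: Box (Dia not q or Box ((s and r) or q)) is true.
  At s7: Box (Dia not q or Box ((s and r) or q)) is true.
  At s8: Box (Dia not q or Box ((s and r) or q)) is true.
So Box Box (Dia not q or Box ((s and r) or q)) is true at s2.

Yes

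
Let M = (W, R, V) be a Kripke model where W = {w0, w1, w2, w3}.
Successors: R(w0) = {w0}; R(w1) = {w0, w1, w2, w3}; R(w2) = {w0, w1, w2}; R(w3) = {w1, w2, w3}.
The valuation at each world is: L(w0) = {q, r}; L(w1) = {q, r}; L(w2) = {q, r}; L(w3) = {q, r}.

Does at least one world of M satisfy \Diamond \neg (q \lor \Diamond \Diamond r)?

Let φ = \Diamond \neg (q \lor \Diamond \Diamond r). Evaluate φ at each world:
  w0 (successors {w0}): φ is false.
  w1 (successors {w0, w1, w2, w3}): φ is false.
  w2 (successors {w0, w1, w2}): φ is false.
  w3 (successors {w1, w2, w3}): φ is false.
For instance, at w1:
  At w1: \Diamond \neg (q \lor \Diamond \Diamond r) requires \neg (q \lor \Diamond \Diamond r) at some successor in {w0, w1, w2, w3}.
    At w0: \neg (q \lor \Diamond \Diamond r) is false.
    At w1: \neg (q \lor \Diamond \Diamond r) is false.
    At w2: \neg (q \lor \Diamond \Diamond r) is false.
    At w3: \neg (q \lor \Diamond \Diamond r) is false.
  So \Diamond \neg (q \lor \Diamond \Diamond r) is false at w1.

No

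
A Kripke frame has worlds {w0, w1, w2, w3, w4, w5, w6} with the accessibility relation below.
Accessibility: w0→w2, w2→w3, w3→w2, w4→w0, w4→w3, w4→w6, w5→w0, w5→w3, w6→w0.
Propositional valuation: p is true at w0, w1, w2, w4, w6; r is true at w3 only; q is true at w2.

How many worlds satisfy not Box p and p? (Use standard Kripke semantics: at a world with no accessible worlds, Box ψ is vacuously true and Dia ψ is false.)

Let φ = not Box p and p. Evaluate φ at each world:
  w0 (successors {w2}): φ is false.
  w1 (successors ∅): φ is false.
  w2 (successors {w3}): φ is true.
  w3 (successors {w2}): φ is false.
  w4 (successors {w0, w3, w6}): φ is true.
  w5 (successors {w0, w3}): φ is false.
  w6 (successors {w0}): φ is false.
For instance, at w5:
  At w5: not Box p is true, p is false, so not Box p and p is false.
    At w5: Box p is false, so not Box p is true.
      At w5: Box p requires p at every successor {w0, w3}.
        p fails at w3, so Box p is false at w5.
Satisfying worlds: {w2, w4}

2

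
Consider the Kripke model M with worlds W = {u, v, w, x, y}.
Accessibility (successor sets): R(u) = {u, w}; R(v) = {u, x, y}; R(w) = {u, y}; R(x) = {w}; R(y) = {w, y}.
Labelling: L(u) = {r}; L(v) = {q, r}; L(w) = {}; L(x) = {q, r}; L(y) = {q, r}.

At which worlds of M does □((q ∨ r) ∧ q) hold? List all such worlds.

none

Let φ = □((q ∨ r) ∧ q). Evaluate φ at each world:
  u (successors {u, w}): φ is false.
  v (successors {u, x, y}): φ is false.
  w (successors {u, y}): φ is false.
  x (successors {w}): φ is false.
  y (successors {w, y}): φ is false.
For instance, at x:
  At x: □((q ∨ r) ∧ q) requires (q ∨ r) ∧ q at every successor {w}.
    (q ∨ r) ∧ q fails at w, so □((q ∨ r) ∧ q) is false at x.
Satisfying worlds: none.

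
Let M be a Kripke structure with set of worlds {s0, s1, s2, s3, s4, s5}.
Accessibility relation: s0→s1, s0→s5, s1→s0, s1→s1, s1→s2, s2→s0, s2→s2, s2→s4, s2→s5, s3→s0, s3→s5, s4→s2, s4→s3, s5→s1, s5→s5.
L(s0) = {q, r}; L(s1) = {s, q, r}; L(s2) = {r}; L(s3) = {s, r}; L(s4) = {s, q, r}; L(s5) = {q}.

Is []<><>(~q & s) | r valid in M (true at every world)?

No

Recall that []ψ holds at a world iff ψ holds at every accessible world, and <>ψ holds iff ψ holds at some accessible world.
Let φ = []<><>(~q & s) | r. Evaluate φ at each world:
  s0 (successors {s1, s5}): φ is true.
  s1 (successors {s0, s1, s2}): φ is true.
  s2 (successors {s0, s2, s4, s5}): φ is true.
  s3 (successors {s0, s5}): φ is true.
  s4 (successors {s2, s3}): φ is true.
  s5 (successors {s1, s5}): φ is false.
Detail at s5 (counterexample):
  At s5: []<><>(~q & s) is false, r is false, so []<><>(~q & s) | r is false.
    At s5: []<><>(~q & s) requires <><>(~q & s) at every successor {s1, s5}.
      <><>(~q & s) fails at s1, so []<><>(~q & s) is false at s5.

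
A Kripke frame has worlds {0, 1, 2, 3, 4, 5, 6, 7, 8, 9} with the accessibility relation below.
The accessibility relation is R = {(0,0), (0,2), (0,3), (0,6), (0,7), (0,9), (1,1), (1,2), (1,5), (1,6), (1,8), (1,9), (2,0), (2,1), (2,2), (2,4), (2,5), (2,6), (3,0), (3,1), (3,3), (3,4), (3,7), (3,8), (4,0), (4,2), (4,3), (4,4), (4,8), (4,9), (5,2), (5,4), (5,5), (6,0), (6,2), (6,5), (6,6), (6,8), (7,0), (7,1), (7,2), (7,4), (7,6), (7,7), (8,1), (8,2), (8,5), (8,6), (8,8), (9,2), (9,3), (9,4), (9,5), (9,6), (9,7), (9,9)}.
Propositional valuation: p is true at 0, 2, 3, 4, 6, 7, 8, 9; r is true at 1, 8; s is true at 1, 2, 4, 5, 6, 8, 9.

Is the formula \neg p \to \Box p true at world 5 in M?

At 5: \neg p is true, \Box p is false, so \neg p \to \Box p is false.
  At 5: \Box p requires p at every successor {2, 4, 5}.
    p fails at 5, so \Box p is false at 5.

No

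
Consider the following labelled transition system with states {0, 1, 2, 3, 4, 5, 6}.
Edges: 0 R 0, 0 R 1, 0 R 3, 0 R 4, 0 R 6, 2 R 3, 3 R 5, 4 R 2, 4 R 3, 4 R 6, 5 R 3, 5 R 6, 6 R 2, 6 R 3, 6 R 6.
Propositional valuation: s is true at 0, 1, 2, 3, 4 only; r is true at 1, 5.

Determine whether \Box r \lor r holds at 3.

Yes

At 3: \Box r is true, r is false, so \Box r \lor r is true.
  At 3: \Box r requires r at every successor {5}.
    At 5: r is true.
  So \Box r is true at 3.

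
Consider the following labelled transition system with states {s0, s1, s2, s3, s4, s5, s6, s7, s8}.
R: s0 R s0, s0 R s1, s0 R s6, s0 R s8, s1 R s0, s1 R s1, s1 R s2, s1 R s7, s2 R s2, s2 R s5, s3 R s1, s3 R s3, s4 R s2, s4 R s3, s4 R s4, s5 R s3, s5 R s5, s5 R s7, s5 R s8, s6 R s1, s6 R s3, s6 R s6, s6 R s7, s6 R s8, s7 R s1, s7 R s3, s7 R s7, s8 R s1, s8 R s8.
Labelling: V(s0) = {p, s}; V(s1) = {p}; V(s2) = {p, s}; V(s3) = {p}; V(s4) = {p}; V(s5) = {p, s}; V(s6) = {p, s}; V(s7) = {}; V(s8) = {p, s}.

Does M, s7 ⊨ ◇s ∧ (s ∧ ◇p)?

No

At s7: ◇s is false, s ∧ ◇p is false, so ◇s ∧ (s ∧ ◇p) is false.
  At s7: ◇s requires s at some successor in {s1, s3, s7}.
    At s1: s is false.
    At s3: s is false.
    At s7: s is false.
  So ◇s is false at s7.
  At s7: s is false, ◇p is true, so s ∧ ◇p is false.
    At s7: ◇p requires p at some successor in {s1, s3, s7}.
      p holds at s1, so ◇p is true at s7.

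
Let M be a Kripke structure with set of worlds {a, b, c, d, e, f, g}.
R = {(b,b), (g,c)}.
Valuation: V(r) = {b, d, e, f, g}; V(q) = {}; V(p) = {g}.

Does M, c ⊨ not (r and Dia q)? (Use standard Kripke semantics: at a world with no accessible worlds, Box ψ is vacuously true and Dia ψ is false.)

At c: r and Dia q is false, so not (r and Dia q) is true.
  At c: r is false, Dia q is false, so r and Dia q is false.
    At c: no accessible worlds, so Dia q is false.

Yes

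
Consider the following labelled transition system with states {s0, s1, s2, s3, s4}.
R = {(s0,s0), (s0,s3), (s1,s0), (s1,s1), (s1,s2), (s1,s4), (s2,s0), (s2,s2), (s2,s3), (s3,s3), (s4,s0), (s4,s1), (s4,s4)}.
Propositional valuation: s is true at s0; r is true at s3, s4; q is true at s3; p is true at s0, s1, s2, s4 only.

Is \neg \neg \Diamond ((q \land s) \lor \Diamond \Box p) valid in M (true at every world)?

Recall that \Box ψ holds at a world iff ψ holds at every accessible world, and \Diamond ψ holds iff ψ holds at some accessible world.
Let φ = \neg \neg \Diamond ((q \land s) \lor \Diamond \Box p). Evaluate φ at each world:
  s0 (successors {s0, s3}): φ is false.
  s1 (successors {s0, s1, s2, s4}): φ is true.
  s2 (successors {s0, s2, s3}): φ is false.
  s3 (successors {s3}): φ is false.
  s4 (successors {s0, s1, s4}): φ is true.
Detail at s0 (counterexample):
  At s0: \neg \Diamond ((q \land s) \lor \Diamond \Box p) is true, so \neg \neg \Diamond ((q \land s) \lor \Diamond \Box p) is false.
    At s0: \Diamond ((q \land s) \lor \Diamond \Box p) is false, so \neg \Diamond ((q \land s) \lor \Diamond \Box p) is true.
      At s0: \Diamond ((q \land s) \lor \Diamond \Box p) requires (q \land s) \lor \Diamond \Box p at some successor in {s0, s3}.
        At s0: (q \land s) \lor \Diamond \Box p is false.
        At s3: (q \land s) \lor \Diamond \Box p is false.
      So \Diamond ((q \land s) \lor \Diamond \Box p) is false at s0.

No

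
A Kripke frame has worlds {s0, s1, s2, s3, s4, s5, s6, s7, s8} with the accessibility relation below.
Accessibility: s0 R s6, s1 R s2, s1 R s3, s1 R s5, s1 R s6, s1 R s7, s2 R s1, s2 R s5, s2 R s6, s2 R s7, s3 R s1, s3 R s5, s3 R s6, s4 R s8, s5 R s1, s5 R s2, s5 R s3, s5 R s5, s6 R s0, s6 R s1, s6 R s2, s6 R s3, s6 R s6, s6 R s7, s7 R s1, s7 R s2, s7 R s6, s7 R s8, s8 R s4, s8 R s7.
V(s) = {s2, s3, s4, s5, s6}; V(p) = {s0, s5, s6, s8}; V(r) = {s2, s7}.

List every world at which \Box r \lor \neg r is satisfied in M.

Let φ = \Box r \lor \neg r. Evaluate φ at each world:
  s0 (successors {s6}): φ is true.
  s1 (successors {s2, s3, s5, s6, s7}): φ is true.
  s2 (successors {s1, s5, s6, s7}): φ is false.
  s3 (successors {s1, s5, s6}): φ is true.
  s4 (successors {s8}): φ is true.
  s5 (successors {s1, s2, s3, s5}): φ is true.
  s6 (successors {s0, s1, s2, s3, s6, s7}): φ is true.
  s7 (successors {s1, s2, s6, s8}): φ is false.
  s8 (successors {s4, s7}): φ is true.
For instance, at s8:
  At s8: \Box r is false, \neg r is true, so \Box r \lor \neg r is true.
    At s8: \Box r requires r at every successor {s4, s7}.
      r fails at s4, so \Box r is false at s8.
Satisfying worlds: {s0, s1, s3, s4, s5, s6, s8}

s0, s1, s3, s4, s5, s6, s8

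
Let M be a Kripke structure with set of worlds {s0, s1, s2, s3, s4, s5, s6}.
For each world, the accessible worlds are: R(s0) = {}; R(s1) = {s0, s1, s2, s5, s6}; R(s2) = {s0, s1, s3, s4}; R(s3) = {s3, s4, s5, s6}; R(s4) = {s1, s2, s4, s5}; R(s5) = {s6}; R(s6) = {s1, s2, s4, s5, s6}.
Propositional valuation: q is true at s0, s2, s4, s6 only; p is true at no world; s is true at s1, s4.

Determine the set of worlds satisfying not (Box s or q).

Let φ = not (Box s or q). Evaluate φ at each world:
  s0 (successors ∅): φ is false.
  s1 (successors {s0, s1, s2, s5, s6}): φ is true.
  s2 (successors {s0, s1, s3, s4}): φ is false.
  s3 (successors {s3, s4, s5, s6}): φ is true.
  s4 (successors {s1, s2, s4, s5}): φ is false.
  s5 (successors {s6}): φ is true.
  s6 (successors {s1, s2, s4, s5, s6}): φ is false.
For instance, at s4:
  At s4: Box s or q is true, so not (Box s or q) is false.
    At s4: Box s is false, q is true, so Box s or q is true.
      At s4: Box s requires s at every successor {s1, s2, s4, s5}.
        s fails at s2, so Box s is false at s4.
Satisfying worlds: {s1, s3, s5}

s1, s3, s5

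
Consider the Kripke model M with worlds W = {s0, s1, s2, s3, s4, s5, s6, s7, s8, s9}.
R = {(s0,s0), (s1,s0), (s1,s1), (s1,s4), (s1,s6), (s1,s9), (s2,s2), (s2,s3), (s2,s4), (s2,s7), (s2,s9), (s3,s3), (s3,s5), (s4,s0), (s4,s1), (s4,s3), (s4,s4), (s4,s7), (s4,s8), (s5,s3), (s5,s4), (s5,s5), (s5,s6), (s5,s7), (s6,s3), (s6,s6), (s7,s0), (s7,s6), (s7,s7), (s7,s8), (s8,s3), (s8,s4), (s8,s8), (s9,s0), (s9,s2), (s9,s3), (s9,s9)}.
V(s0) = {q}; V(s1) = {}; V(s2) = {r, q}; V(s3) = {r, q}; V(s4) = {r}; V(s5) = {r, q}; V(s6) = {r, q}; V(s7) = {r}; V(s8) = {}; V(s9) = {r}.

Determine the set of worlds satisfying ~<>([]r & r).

Let φ = ~<>([]r & r). Evaluate φ at each world:
  s0 (successors {s0}): φ is true.
  s1 (successors {s0, s1, s4, s6, s9}): φ is false.
  s2 (successors {s2, s3, s4, s7, s9}): φ is false.
  s3 (successors {s3, s5}): φ is false.
  s4 (successors {s0, s1, s3, s4, s7, s8}): φ is false.
  s5 (successors {s3, s4, s5, s6, s7}): φ is false.
  s6 (successors {s3, s6}): φ is false.
  s7 (successors {s0, s6, s7, s8}): φ is false.
  s8 (successors {s3, s4, s8}): φ is false.
  s9 (successors {s0, s2, s3, s9}): φ is false.
For instance, at s5:
  At s5: <>([]r & r) is true, so ~<>([]r & r) is false.
    At s5: <>([]r & r) requires []r & r at some successor in {s3, s4, s5, s6, s7}.
      []r & r holds at s3, so <>([]r & r) is true at s5.
Satisfying worlds: {s0}

s0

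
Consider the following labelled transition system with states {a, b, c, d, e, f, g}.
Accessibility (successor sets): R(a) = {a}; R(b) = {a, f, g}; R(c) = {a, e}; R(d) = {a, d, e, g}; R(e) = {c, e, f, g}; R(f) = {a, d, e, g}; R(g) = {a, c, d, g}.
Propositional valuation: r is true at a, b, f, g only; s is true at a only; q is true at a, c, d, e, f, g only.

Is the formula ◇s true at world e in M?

Recall that ◇ψ holds at a world iff ψ holds at some accessible world.
At e: ◇s requires s at some successor in {c, e, f, g}.
  At c: s is false.
  At e: s is false.
  At f: s is false.
  At g: s is false.
So ◇s is false at e.

No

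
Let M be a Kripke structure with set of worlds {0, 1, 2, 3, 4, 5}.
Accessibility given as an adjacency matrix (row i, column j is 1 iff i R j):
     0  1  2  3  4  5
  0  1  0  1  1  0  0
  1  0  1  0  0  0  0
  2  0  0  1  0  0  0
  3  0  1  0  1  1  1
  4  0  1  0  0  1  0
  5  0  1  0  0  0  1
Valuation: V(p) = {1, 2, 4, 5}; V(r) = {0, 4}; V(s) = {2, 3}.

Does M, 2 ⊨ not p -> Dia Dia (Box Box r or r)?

Yes

Recall that Box ψ holds at a world iff ψ holds at every accessible world, and Dia ψ holds iff ψ holds at some accessible world.
At 2: not p is false, Dia Dia (Box Box r or r) is false, so not p -> Dia Dia (Box Box r or r) is true.
  At 2: Dia Dia (Box Box r or r) requires Dia (Box Box r or r) at some successor in {2}.
    At 2: Dia (Box Box r or r) is false.
  So Dia Dia (Box Box r or r) is false at 2.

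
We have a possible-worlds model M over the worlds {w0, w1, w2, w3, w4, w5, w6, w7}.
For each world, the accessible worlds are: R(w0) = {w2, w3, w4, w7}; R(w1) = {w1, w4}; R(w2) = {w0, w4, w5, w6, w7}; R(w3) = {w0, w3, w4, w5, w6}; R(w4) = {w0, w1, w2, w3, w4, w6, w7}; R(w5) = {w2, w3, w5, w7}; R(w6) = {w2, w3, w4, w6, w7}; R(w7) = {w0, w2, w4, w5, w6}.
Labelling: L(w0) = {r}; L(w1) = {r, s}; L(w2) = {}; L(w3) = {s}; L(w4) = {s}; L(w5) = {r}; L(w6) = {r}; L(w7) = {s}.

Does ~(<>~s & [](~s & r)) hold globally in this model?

Recall that []ψ holds at a world iff ψ holds at every accessible world, and <>ψ holds iff ψ holds at some accessible world.
Let φ = ~(<>~s & [](~s & r)). Evaluate φ at each world:
  w0 (successors {w2, w3, w4, w7}): φ is true.
  w1 (successors {w1, w4}): φ is true.
  w2 (successors {w0, w4, w5, w6, w7}): φ is true.
  w3 (successors {w0, w3, w4, w5, w6}): φ is true.
  w4 (successors {w0, w1, w2, w3, w4, w6, w7}): φ is true.
  w5 (successors {w2, w3, w5, w7}): φ is true.
  w6 (successors {w2, w3, w4, w6, w7}): φ is true.
  w7 (successors {w0, w2, w4, w5, w6}): φ is true.
For instance, at w4:
  At w4: <>~s & [](~s & r) is false, so ~(<>~s & [](~s & r)) is true.
    At w4: <>~s is true, [](~s & r) is false, so <>~s & [](~s & r) is false.
      At w4: <>~s requires ~s at some successor in {w0, w1, w2, w3, w4, w6, w7}.
        ~s holds at w0, so <>~s is true at w4.
      At w4: [](~s & r) requires ~s & r at every successor {w0, w1, w2, w3, w4, w6, w7}.
        ~s & r fails at w1, so [](~s & r) is false at w4.

Yes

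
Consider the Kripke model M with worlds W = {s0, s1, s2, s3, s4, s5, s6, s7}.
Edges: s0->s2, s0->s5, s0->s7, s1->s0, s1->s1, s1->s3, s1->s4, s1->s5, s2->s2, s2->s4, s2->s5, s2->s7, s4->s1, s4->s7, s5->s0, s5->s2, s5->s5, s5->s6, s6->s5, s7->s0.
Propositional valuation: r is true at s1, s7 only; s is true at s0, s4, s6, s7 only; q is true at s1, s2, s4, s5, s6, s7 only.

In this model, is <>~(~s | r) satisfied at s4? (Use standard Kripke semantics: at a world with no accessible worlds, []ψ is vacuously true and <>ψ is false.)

At s4: <>~(~s | r) requires ~(~s | r) at some successor in {s1, s7}.
  At s1: ~(~s | r) is false.
  At s7: ~(~s | r) is false.
So <>~(~s | r) is false at s4.

No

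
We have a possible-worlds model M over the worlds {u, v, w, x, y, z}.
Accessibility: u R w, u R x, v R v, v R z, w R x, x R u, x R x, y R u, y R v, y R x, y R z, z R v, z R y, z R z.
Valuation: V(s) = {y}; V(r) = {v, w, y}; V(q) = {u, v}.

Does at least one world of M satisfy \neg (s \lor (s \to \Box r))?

No

Recall that \Box ψ holds at a world iff ψ holds at every accessible world, and \Diamond ψ holds iff ψ holds at some accessible world.
Let φ = \neg (s \lor (s \to \Box r)). Evaluate φ at each world:
  u (successors {w, x}): φ is false.
  v (successors {v, z}): φ is false.
  w (successors {x}): φ is false.
  x (successors {u, x}): φ is false.
  y (successors {u, v, x, z}): φ is false.
  z (successors {v, y, z}): φ is false.
For instance, at y:
  At y: s \lor (s \to \Box r) is true, so \neg (s \lor (s \to \Box r)) is false.
    At y: s is true, s \to \Box r is false, so s \lor (s \to \Box r) is true.
      At y: s is true, \Box r is false, so s \to \Box r is false.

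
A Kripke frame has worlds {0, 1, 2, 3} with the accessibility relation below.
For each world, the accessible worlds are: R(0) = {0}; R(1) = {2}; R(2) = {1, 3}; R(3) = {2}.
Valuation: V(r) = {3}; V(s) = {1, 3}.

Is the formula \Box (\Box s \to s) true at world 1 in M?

At 1: \Box (\Box s \to s) requires \Box s \to s at every successor {2}.
  \Box s \to s fails at 2, so \Box (\Box s \to s) is false at 1.
    At 2: \Box s is true, s is false, so \Box s \to s is false.
      At 2: \Box s requires s at every successor {1, 3}.
        At 1: s is true.
        At 3: s is true.
      So \Box s is true at 2.

No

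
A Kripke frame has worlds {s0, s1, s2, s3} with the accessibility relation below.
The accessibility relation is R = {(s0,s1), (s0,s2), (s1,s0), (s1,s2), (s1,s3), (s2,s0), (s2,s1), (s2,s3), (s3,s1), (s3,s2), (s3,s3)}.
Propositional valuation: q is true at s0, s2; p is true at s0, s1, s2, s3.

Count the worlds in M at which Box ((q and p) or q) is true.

0

Let φ = Box ((q and p) or q). Evaluate φ at each world:
  s0 (successors {s1, s2}): φ is false.
  s1 (successors {s0, s2, s3}): φ is false.
  s2 (successors {s0, s1, s3}): φ is false.
  s3 (successors {s1, s2, s3}): φ is false.
For instance, at s3:
  At s3: Box ((q and p) or q) requires (q and p) or q at every successor {s1, s2, s3}.
    (q and p) or q fails at s1, so Box ((q and p) or q) is false at s3.
Satisfying worlds: none.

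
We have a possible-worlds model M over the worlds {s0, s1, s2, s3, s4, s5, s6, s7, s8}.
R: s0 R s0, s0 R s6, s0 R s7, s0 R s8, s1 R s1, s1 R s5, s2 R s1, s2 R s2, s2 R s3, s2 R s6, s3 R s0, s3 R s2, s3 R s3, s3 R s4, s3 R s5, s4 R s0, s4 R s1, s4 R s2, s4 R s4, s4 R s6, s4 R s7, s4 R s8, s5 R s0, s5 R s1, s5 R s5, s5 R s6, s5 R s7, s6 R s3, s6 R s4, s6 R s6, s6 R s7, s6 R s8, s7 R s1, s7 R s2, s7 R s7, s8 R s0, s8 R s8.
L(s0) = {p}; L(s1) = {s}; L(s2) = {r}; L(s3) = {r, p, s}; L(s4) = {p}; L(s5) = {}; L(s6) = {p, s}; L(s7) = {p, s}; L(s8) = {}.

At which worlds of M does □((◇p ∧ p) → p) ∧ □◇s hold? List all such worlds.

Let φ = □((◇p ∧ p) → p) ∧ □◇s. Evaluate φ at each world:
  s0 (successors {s0, s6, s7, s8}): φ is false.
  s1 (successors {s1, s5}): φ is true.
  s2 (successors {s1, s2, s3, s6}): φ is true.
  s3 (successors {s0, s2, s3, s4, s5}): φ is true.
  s4 (successors {s0, s1, s2, s4, s6, s7, s8}): φ is false.
  s5 (successors {s0, s1, s5, s6, s7}): φ is true.
  s6 (successors {s3, s4, s6, s7, s8}): φ is false.
  s7 (successors {s1, s2, s7}): φ is true.
  s8 (successors {s0, s8}): φ is false.
For instance, at s1:
  At s1: □((◇p ∧ p) → p) is true, □◇s is true, so □((◇p ∧ p) → p) ∧ □◇s is true.
    At s1: □((◇p ∧ p) → p) requires (◇p ∧ p) → p at every successor {s1, s5}.
      At s1: (◇p ∧ p) → p is true.
      At s5: (◇p ∧ p) → p is true.
    So □((◇p ∧ p) → p) is true at s1.
    At s1: □◇s requires ◇s at every successor {s1, s5}.
      At s1: ◇s is true.
      At s5: ◇s is true.
    So □◇s is true at s1.
Satisfying worlds: {s1, s2, s3, s5, s7}

s1, s2, s3, s5, s7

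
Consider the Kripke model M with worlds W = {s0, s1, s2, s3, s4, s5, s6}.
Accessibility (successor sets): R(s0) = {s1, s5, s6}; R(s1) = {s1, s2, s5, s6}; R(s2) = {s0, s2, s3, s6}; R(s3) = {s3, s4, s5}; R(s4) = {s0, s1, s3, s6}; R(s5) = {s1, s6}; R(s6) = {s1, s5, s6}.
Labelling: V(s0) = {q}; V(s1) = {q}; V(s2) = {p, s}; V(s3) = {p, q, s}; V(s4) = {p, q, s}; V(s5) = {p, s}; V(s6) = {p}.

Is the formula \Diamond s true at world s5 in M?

No

Recall that \Diamond ψ holds at a world iff ψ holds at some accessible world.
At s5: \Diamond s requires s at some successor in {s1, s6}.
  At s1: s is false.
  At s6: s is false.
So \Diamond s is false at s5.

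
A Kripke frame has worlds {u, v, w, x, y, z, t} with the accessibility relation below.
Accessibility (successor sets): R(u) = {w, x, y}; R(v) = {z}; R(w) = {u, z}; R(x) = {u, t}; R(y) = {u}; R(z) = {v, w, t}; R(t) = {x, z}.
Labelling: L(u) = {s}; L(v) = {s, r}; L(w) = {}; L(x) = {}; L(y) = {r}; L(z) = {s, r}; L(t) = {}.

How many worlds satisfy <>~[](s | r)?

7

Let φ = <>~[](s | r). Evaluate φ at each world:
  u (successors {w, x, y}): φ is true.
  v (successors {z}): φ is true.
  w (successors {u, z}): φ is true.
  x (successors {u, t}): φ is true.
  y (successors {u}): φ is true.
  z (successors {v, w, t}): φ is true.
  t (successors {x, z}): φ is true.
For instance, at w:
  At w: <>~[](s | r) requires ~[](s | r) at some successor in {u, z}.
    ~[](s | r) holds at u, so <>~[](s | r) is true at w.
      At u: [](s | r) is false, so ~[](s | r) is true.
Satisfying worlds: {u, v, w, x, y, z, t}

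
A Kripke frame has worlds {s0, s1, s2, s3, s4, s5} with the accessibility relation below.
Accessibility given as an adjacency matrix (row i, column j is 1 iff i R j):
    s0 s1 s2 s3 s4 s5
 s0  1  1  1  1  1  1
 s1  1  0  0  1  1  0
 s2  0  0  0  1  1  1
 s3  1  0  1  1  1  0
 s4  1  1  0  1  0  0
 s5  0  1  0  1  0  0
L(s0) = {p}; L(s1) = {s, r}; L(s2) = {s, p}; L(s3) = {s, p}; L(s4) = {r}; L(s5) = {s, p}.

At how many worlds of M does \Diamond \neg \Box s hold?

Let φ = \Diamond \neg \Box s. Evaluate φ at each world:
  s0 (successors {s0, s1, s2, s3, s4, s5}): φ is true.
  s1 (successors {s0, s3, s4}): φ is true.
  s2 (successors {s3, s4, s5}): φ is true.
  s3 (successors {s0, s2, s3, s4}): φ is true.
  s4 (successors {s0, s1, s3}): φ is true.
  s5 (successors {s1, s3}): φ is true.
For instance, at s1:
  At s1: \Diamond \neg \Box s requires \neg \Box s at some successor in {s0, s3, s4}.
    \neg \Box s holds at s0, so \Diamond \neg \Box s is true at s1.
      At s0: \Box s is false, so \neg \Box s is true.
Satisfying worlds: {s0, s1, s2, s3, s4, s5}

6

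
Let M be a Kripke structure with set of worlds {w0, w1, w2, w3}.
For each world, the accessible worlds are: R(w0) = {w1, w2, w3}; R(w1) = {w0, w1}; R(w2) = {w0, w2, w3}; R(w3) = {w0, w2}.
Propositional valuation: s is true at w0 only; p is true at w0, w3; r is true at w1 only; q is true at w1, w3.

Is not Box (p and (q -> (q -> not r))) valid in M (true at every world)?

Yes

Let φ = not Box (p and (q -> (q -> not r))). Evaluate φ at each world:
  w0 (successors {w1, w2, w3}): φ is true.
  w1 (successors {w0, w1}): φ is true.
  w2 (successors {w0, w2, w3}): φ is true.
  w3 (successors {w0, w2}): φ is true.
For instance, at w1:
  At w1: Box (p and (q -> (q -> not r))) is false, so not Box (p and (q -> (q -> not r))) is true.
    At w1: Box (p and (q -> (q -> not r))) requires p and (q -> (q -> not r)) at every successor {w0, w1}.
      p and (q -> (q -> not r)) fails at w1, so Box (p and (q -> (q -> not r))) is false at w1.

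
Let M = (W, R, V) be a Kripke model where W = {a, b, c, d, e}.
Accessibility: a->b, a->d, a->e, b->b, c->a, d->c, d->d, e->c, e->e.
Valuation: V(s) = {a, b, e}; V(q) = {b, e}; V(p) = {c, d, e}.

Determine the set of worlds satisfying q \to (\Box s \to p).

Recall that \Box ψ holds at a world iff ψ holds at every accessible world, and \Diamond ψ holds iff ψ holds at some accessible world.
Let φ = q \to (\Box s \to p). Evaluate φ at each world:
  a (successors {b, d, e}): φ is true.
  b (successors {b}): φ is false.
  c (successors {a}): φ is true.
  d (successors {c, d}): φ is true.
  e (successors {c, e}): φ is true.
For instance, at c:
  At c: q is false, \Box s \to p is true, so q \to (\Box s \to p) is true.
    At c: \Box s is true, p is true, so \Box s \to p is true.
      At c: \Box s requires s at every successor {a}.
        At a: s is true.
      So \Box s is true at c.
Satisfying worlds: {a, c, d, e}

a, c, d, e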